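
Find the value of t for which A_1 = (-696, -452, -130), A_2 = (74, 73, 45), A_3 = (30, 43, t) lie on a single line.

35

Collinearity requires A_1A_2 × A_1A_3 = 0; each component is linear in t.
The x-component gives (525)t + (-18375) = 0, so t = 35.
The remaining components then also vanish.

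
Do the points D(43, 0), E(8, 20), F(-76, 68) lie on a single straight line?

DE = (-35, 20), DF = (-119, 68).
Checking proportionality: DF = 17/5·DE, so the vectors are parallel and the points are collinear.

Yes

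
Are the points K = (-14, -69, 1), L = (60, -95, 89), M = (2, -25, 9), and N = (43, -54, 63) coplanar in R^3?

No

A normal to the plane through K, L, M is n = KL × KM = (-4080, 816, 3672).
The plane has equation n·P = 4488. For N: n·N = 11832.
11832 ≠ 4488, so N is off the plane.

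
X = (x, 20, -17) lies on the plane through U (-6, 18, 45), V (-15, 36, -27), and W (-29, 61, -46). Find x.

Coplanarity requires UV · (UW × UX) = 0.
UV = (-9, 18, -72), UW = (-23, 43, -91); the triple product is linear in x with coefficient 1458 and constant term 8748.
Setting it to zero: x = -6.

-6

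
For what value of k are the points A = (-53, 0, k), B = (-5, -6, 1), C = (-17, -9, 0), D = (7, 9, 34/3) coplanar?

The points are coplanar iff AB · (AC × AD) = 0.
Expanding, this is linear in k: (144)k + (-1584) = 0.
So k = 11.

11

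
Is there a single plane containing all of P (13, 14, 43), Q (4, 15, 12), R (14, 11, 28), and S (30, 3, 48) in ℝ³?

A normal to the plane through P, Q, R is n = PQ × PR = (-108, -166, 26).
The plane has equation n·X = -2610. For S: n·S = -2490.
-2490 ≠ -2610, so S is off the plane.

No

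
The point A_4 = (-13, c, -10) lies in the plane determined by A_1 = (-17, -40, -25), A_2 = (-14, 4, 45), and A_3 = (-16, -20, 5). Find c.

-44

Coplanarity requires A_1A_2 · (A_1A_3 × A_1A_4) = 0.
A_1A_2 = (3, 44, 70), A_1A_3 = (1, 20, 30); the triple product is linear in c with coefficient -20 and constant term -880.
Setting it to zero: c = -44.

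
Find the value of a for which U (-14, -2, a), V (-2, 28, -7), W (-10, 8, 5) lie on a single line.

11

Direction VW = (-8, -20, 12). From the x-coordinate of U, the parameter along the line is τ = (-14 − (-2))/(-8) = 3/2.
Then a = (-7) + 3/2·(12) = 11.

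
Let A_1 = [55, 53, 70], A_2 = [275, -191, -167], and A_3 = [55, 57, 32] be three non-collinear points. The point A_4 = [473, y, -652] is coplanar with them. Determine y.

-382

Coplanarity requires A_1A_2 · (A_1A_3 × A_1A_4) = 0.
A_1A_2 = (220, -244, -237), A_1A_3 = (0, 4, -38); the triple product is linear in y with coefficient 8360 and constant term 3193520.
Setting it to zero: y = -382.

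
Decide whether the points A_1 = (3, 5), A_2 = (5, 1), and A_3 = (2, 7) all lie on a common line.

Yes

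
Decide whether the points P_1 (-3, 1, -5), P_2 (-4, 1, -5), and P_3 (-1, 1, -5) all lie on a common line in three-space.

Yes

P_1P_2 = (-1, 0, 0), P_1P_3 = (2, 0, 0).
Each component of P_1P_3 is -2 times the corresponding component of P_1P_2, so P_1P_3 = -2·P_1P_2 and the points are collinear.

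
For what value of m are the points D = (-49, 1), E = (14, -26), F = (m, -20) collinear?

0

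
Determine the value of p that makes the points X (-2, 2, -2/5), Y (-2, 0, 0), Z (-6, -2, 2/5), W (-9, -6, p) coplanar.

Coplanarity ⇔ det[XY; XZ; XW] = 0.
Expanding, this is linear in p: (-8)p + (48/5) = 0.
So p = 6/5.

6/5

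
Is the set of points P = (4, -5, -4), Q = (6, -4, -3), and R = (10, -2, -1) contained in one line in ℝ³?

PQ = (2, 1, 1), PR = (6, 3, 3).
PQ × PR = (0, 0, 0).
The cross product vanishes, so the three points are collinear.

Yes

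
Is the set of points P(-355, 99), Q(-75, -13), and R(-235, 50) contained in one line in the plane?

No

PQ = (280, -112), PR = (120, -49).
If collinear, PR would be a scalar multiple of PQ. But (280)·(-49) ≠ (-112)·(120) (difference -280), so they are not parallel; the points are not collinear.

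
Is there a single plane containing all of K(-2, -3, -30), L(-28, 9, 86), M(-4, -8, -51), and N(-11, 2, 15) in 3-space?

The four points are coplanar iff the 3×3 determinant with rows KL, KM, KN is zero.
Rows: (-26, 12, 116), (-2, -5, -21), (-9, 5, 45).
Expanding along the first row: (-26)(-120) − (12)(-279) + (116)(-55) = 88.
Nonzero ⇒ not coplanar.

No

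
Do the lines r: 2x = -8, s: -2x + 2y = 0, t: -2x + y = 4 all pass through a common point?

Yes

The three lines meet at one point iff the augmented coefficient matrix [aᵢ bᵢ cᵢ] has rank < 3, i.e. its determinant vanishes.
Here the determinant is 0.
It vanishes, so the lines are concurrent at (-4, -4).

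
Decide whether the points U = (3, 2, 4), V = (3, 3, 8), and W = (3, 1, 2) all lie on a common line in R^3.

No

UV = (0, 1, 4), UW = (0, -1, -2).
Comparing components 2 and 3: (1)(-2) − (4)(-1) = 2 ≠ 0, so UV and UW are not parallel and the points are not collinear.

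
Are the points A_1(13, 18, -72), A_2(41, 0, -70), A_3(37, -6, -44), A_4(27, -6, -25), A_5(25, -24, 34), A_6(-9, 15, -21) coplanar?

Yes

The plane through A_1, A_2, A_3 has normal n = A_1A_2 × A_1A_3 = (-456, -736, -240) and equation n·P = -1896.
Checking the remaining points: n·A_4 = -1896, n·A_5 = -1896, n·A_6 = -1896.
All equal -1896, so all 6 points lie in one plane.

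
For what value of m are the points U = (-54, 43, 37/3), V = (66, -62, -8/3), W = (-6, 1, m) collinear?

Collinearity requires UV × UW = 0; each component is linear in m.
The x-component gives (-105)m + (665) = 0, so m = 19/3.
The remaining components then also vanish.

19/3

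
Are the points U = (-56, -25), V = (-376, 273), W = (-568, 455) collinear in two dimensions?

UV = (-320, 298), UW = (-512, 480).
Twice the signed area of △UVW is (-320)(480) − (298)(-512) = -1024.
The area is nonzero, so the three points are not collinear.

No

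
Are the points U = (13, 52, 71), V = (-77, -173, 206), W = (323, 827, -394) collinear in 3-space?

UV = (-90, -225, 135), UW = (310, 775, -465).
Each component of UW is -31/9 times the corresponding component of UV, so UW = -31/9·UV and the points are collinear.

Yes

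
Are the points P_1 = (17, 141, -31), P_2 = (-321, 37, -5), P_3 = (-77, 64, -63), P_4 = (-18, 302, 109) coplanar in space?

No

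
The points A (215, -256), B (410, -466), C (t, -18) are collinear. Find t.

Collinearity: (C − A) must be parallel to (B − A) = (195, -210).
Cross-multiplying the components: (t − 215)·(-210) = (238)·(195).
Solving gives t = -6.

-6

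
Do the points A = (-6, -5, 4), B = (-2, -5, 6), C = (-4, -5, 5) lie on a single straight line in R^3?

AB = (4, 0, 2), AC = (2, 0, 1).
Each component of AC is 1/2 times the corresponding component of AB, so AC = 1/2·AB and the points are collinear.

Yes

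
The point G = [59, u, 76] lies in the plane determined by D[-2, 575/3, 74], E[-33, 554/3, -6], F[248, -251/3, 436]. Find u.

70/3

The plane through D, E, F has equation −(73682/3)x − 8778y + (30856/3)z = -872214.
Substituting G: (-8778)u + (-667394) = -872214, so u = 70/3.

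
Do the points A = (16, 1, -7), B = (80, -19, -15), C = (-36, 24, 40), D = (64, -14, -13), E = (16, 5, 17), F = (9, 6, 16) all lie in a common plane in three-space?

The plane through A, B, C has normal n = AB × AC = (-756, -2592, 432) and equation n·P = -17712.
Checking the remaining points: n·D = -17712, n·E = -17712, n·F = -15444.
Since n·F = -15444 ≠ -17712, F is off the plane and the points are not all coplanar.

No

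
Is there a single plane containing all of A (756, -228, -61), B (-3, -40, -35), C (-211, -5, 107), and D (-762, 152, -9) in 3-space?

No

The four points are coplanar iff the 3×3 determinant with rows AB, AC, AD is zero.
Rows: (-759, 188, 26), (-967, 223, 168), (-1518, 380, 52).
Expanding along the first row: (-759)(-52244) − (188)(204740) + (26)(-28946) = 409480.
Nonzero ⇒ not coplanar.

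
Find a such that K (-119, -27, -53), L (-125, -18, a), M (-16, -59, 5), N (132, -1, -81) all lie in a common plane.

The points are coplanar iff KL · (KM × KN) = 0.
Expanding, this is linear in a: (10710)a + (728280) = 0.
So a = -68.

-68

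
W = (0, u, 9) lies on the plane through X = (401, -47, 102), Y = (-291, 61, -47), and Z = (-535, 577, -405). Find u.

26

The plane through X, Y, Z has equation 38220x − 211380y − 330720z = -8472360.
Substituting W: (-211380)u + (-2976480) = -8472360, so u = 26.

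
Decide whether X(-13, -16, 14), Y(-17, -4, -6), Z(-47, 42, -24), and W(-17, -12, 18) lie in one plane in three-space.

Yes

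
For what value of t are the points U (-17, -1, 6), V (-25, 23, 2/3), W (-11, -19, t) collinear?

10

Direction UV = (-8, 24, -16/3). From the x-coordinate of W, the parameter along the line is τ = (-11 − (-17))/(-8) = -3/4.
Then t = 6 + (-3/4)·(-16/3) = 10.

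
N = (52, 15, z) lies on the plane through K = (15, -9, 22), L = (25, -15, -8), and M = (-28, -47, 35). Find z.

A normal to the plane is n = KL × KM = (-1218, 1160, -638).
N lies in the plane iff n · KN = 0.
This gives (-638)z + (-3190) = 0, so z = -5.

-5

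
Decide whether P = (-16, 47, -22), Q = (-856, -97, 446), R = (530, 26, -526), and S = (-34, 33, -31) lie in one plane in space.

Yes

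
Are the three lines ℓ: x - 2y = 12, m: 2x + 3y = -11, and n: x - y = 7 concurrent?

Yes

Intersecting ℓ and m: solving the 2×2 system gives (x, y) = (2, -5).
Substitute into n: (1)(2) + (-1)(-5) = 7.
This equals 7, so (2, -5) lies on all three lines and they are concurrent.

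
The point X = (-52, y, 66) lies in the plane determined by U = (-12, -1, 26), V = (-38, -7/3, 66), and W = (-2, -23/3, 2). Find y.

-21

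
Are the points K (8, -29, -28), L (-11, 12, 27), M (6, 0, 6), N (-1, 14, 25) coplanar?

The four points are coplanar iff the 3×3 determinant with rows KL, KM, KN is zero.
Rows: (-19, 41, 55), (-2, 29, 34), (-9, 43, 53).
Expanding along the first row: (-19)(75) − (41)(200) + (55)(175) = 0.
Zero determinant ⇒ coplanar.

Yes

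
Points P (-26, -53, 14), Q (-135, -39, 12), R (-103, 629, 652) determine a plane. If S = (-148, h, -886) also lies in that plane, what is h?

-981

The plane through P, Q, R has equation 10296x + 69696y − 73260z = -4987224.
Substituting S: (69696)h + (63384552) = -4987224, so h = -981.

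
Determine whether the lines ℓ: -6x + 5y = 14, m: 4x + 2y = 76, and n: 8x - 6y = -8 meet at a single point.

Yes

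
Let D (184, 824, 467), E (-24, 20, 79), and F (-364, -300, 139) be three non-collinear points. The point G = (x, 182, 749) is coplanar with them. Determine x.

-692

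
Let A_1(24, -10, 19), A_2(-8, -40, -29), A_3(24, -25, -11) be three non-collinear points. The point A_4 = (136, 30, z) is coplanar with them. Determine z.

57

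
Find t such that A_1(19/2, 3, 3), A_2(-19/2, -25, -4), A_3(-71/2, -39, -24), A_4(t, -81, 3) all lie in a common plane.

Normal to plane A_1A_2A_3: n = (462, -198, -462); plane equation n·P = 2409.
Requiring n·A_4 = 2409: (462)t + (14652) = 2409.
So t = -53/2.

-53/2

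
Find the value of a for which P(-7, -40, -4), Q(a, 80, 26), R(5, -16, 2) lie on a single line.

53

Direction PR = (12, 24, 6). From the y-coordinate of Q, the parameter along the line is τ = (80 − (-40))/24 = 5.
Then a = (-7) + 5·(12) = 53.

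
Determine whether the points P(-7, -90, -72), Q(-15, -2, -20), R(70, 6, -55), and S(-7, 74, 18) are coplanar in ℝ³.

A normal to the plane through P, Q, R is n = PQ × PR = (-3496, 4140, -7544).
The plane has equation n·X = 195040. For S: n·S = 195040.
Equal, so S lies in the plane and all four are coplanar.

Yes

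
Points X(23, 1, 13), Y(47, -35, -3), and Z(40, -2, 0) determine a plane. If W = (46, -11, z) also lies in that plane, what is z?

-4

A normal to the plane is n = XY × XZ = (420, 40, 540).
W lies in the plane iff n · XW = 0.
This gives (540)z + (2160) = 0, so z = -4.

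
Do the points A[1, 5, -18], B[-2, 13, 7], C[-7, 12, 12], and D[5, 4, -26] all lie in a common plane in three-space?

No

The four points are coplanar iff the 3×3 determinant with rows AB, AC, AD is zero.
Rows: (-3, 8, 25), (-8, 7, 30), (4, -1, -8).
Expanding along the first row: (-3)(-26) − (8)(-56) + (25)(-20) = 26.
Nonzero ⇒ not coplanar.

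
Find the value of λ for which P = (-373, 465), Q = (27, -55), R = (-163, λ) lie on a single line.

Collinearity: (R − P) must be parallel to (Q − P) = (400, -520).
Cross-multiplying the components: (λ − 465)·(400) = (210)·(-520).
Solving gives λ = 192.

192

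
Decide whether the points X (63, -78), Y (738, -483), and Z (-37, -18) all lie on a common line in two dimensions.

Yes

XY = (675, -405), XZ = (-100, 60).
Twice the signed area of △XYZ is (675)(60) − (-405)(-100) = 0.
The triangle is degenerate (zero area), so the points are collinear.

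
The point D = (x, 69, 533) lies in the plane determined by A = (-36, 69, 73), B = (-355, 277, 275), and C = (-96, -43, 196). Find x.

-496

A normal to the plane is n = AB × AC = (48208, 27117, 48208).
D lies in the plane iff n · AD = 0.
This gives (48208)x + (23911168) = 0, so x = -496.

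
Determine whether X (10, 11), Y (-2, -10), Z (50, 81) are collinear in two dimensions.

XY = (-12, -21), XZ = (40, 70).
Checking proportionality: XZ = -10/3·XY, so the vectors are parallel and the points are collinear.

Yes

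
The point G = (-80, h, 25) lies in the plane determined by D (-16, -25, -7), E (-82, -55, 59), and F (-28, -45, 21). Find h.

-25

Coplanarity requires DE · (DF × DG) = 0.
DE = (-66, -30, 66), DF = (-12, -20, 28); the triple product is linear in h with coefficient 1056 and constant term 26400.
Setting it to zero: h = -25.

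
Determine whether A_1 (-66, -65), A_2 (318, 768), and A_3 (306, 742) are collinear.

No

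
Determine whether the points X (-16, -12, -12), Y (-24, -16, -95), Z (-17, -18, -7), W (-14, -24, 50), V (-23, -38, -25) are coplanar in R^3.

The plane through X, Y, Z has normal n = XY × XZ = (-518, 123, 44) and equation n·P = 6284.
Checking the remaining points: n·W = 6500, n·V = 6140.
Since n·W = 6500 ≠ 6284, W is off the plane and the points are not all coplanar.

No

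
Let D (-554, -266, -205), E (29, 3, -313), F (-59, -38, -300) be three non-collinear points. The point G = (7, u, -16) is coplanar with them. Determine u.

28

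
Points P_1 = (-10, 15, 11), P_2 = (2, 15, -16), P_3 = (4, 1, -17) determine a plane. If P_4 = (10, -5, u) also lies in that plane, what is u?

-29

The plane through P_1, P_2, P_3 has equation −378x − 42y − 168z = 1302.
Substituting P_4: (-168)u + (-3570) = 1302, so u = -29.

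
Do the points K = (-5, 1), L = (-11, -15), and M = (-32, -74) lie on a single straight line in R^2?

KL = (-6, -16), KM = (-27, -75).
Twice the signed area of △KLM is (-6)(-75) − (-16)(-27) = 18.
The area is nonzero, so the three points are not collinear.

No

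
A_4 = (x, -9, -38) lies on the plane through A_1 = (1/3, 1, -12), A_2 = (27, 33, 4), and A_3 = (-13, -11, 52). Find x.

Coplanarity requires A_1A_2 · (A_1A_3 × A_1A_4) = 0.
A_1A_2 = (80/3, 32, 16), A_1A_3 = (-40/3, -12, 64); the triple product is linear in x with coefficient 2240 and constant term 15680.
Setting it to zero: x = -7.

-7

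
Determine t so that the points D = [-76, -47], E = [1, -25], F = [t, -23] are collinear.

8

Collinearity: (F − D) must be parallel to (E − D) = (77, 22).
Cross-multiplying the components: (t − (-76))·(22) = (24)·(77).
Solving gives t = 8.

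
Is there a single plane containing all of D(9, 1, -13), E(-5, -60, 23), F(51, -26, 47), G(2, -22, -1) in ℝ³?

Yes

A normal to the plane through D, E, F is n = DE × DF = (-2688, 2352, 2940).
The plane has equation n·P = -60060. For G: n·G = -60060.
Equal, so G lies in the plane and all four are coplanar.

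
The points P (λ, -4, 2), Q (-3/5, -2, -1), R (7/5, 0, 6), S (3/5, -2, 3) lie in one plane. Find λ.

2/5

The points are coplanar iff PQ · (PR × PS) = 0.
Expanding, this is linear in λ: (-8)λ + (16/5) = 0.
So λ = 2/5.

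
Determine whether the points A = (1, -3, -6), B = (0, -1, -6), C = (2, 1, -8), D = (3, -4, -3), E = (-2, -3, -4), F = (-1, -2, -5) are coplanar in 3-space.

The plane through A, B, C has normal n = AB × AC = (-4, -2, -6) and equation n·P = 38.
Checking the remaining points: n·D = 14, n·E = 38, n·F = 38.
Since n·D = 14 ≠ 38, D is off the plane and the points are not all coplanar.

No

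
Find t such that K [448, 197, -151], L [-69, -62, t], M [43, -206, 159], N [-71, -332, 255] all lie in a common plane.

67

Normal to plane KMN: n = (372, 3540, 5088); plane equation n·P = 95748.
Requiring n·L = 95748: (5088)t + (-245148) = 95748.
So t = 67.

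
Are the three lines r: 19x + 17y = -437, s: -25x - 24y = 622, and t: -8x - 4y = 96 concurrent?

No

Intersecting r and s: solving the 2×2 system gives (x, y) = (86/31, -893/31).
Substitute into t: (-8)(86/31) + (-4)(-893/31) = 2884/31.
But t requires 96 ≠ 2884/31, so the three lines have no common point.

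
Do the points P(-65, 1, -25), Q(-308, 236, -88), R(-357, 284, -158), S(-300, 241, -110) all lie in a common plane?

The four points are coplanar iff the 3×3 determinant with rows PQ, PR, PS is zero.
Rows: (-243, 235, -63), (-292, 283, -133), (-235, 240, -85).
Expanding along the first row: (-243)(7865) − (235)(-6435) + (-63)(-3575) = -173745.
Nonzero ⇒ not coplanar.

No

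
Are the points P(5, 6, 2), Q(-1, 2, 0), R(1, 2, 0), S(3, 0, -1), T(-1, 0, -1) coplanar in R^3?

The plane through P, Q, R has normal n = PQ × PR = (0, -4, 8) and equation n·X = -8.
Checking the remaining points: n·S = -8, n·T = -8.
All equal -8, so all 5 points lie in one plane.

Yes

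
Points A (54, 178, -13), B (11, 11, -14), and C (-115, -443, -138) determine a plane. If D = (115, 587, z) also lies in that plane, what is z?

-601

Coplanarity requires AB · (AC × AD) = 0.
AB = (-43, -167, -1), AC = (-169, -621, -125); the triple product is linear in z with coefficient -1520 and constant term -913520.
Setting it to zero: z = -601.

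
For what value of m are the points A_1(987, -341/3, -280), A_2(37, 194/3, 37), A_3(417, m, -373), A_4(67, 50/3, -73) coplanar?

Normal to plane A_1A_2A_4: n = (-13202/3, -94990, 40250); plane equation n·P = -14448784/3.
Requiring n·A_3 = -14448784/3: (-94990)m + (-16848328) = -14448784/3.
So m = -380/3.

-380/3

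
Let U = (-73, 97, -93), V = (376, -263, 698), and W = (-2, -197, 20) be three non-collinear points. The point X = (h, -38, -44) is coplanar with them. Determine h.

-42

A normal to the plane is n = UV × UW = (191874, 5424, -106446).
X lies in the plane iff n · UX = 0.
This gives (191874)h + (8058708) = 0, so h = -42.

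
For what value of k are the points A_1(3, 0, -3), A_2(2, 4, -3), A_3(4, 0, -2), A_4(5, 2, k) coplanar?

-1/2

Coplanarity ⇔ det[A_1A_2; A_1A_3; A_1A_4] = 0.
Expanding, this is linear in k: (-4)k + (-2) = 0.
So k = -1/2.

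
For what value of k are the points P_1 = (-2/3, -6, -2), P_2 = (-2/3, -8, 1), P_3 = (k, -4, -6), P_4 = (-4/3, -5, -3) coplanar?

Normal to plane P_1P_2P_4: n = (-1, -2, -4/3); plane equation n·P = 46/3.
Requiring n·P_3 = 46/3: (-1)k + (16) = 46/3.
So k = 2/3.

2/3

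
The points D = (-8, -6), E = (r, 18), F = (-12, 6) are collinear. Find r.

-16

The three points are collinear iff det[DE; DF] = 0.
This determinant is linear in r: (12)r + (192) = 0, so r = -16.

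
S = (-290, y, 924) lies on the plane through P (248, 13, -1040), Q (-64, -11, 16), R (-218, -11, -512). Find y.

The plane through P, Q, R has equation 12672x − 327360y − 3696z = 2730816.
Substituting S: (-327360)y + (-7089984) = 2730816, so y = -30.

-30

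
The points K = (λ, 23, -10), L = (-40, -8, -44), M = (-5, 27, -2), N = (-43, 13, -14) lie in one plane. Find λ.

Coplanarity ⇔ det[KL; KM; KN] = 0.
Expanding, this is linear in λ: (-168)λ + (1176) = 0.
So λ = 7.

7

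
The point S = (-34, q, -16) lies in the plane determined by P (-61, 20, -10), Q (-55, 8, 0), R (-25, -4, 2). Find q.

A normal to the plane is n = PQ × PR = (96, 288, 288).
S lies in the plane iff n · PS = 0.
This gives (288)q + (-4896) = 0, so q = 17.

17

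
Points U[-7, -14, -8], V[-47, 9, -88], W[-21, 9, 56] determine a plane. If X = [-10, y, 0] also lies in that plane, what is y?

-10

The plane through U, V, W has equation 3312x + 3680y − 598z = -69920.
Substituting X: (3680)y + (-33120) = -69920, so y = -10.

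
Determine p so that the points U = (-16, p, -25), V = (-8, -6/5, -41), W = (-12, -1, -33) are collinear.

Direction VW = (-4, 1/5, 8). From the x-coordinate of U, the parameter along the line is τ = (-16 − (-8))/(-4) = 2.
Then p = (-6/5) + 2·(1/5) = -4/5.

-4/5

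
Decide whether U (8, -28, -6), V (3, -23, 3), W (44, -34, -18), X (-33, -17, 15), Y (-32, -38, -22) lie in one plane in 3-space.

The plane through U, V, W has normal n = UV × UW = (-6, 264, -150) and equation n·P = -6540.
Checking the remaining points: n·X = -6540, n·Y = -6540.
All equal -6540, so all 5 points lie in one plane.

Yes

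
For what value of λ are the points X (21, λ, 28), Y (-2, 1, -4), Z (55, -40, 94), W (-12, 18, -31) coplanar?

The points are coplanar iff XY · (XZ × XW) = 0.
Expanding, this is linear in λ: (-559)λ + (-4472) = 0.
So λ = -8.

-8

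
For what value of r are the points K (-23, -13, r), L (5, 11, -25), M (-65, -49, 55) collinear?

7

Collinearity requires KL × KM = 0; each component is linear in r.
The x-component gives (-60)r + (420) = 0, so r = 7.
The remaining components then also vanish.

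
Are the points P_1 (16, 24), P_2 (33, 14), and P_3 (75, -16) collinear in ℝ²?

P_1P_2 = (17, -10), P_1P_3 = (59, -40).
Twice the signed area of △P_1P_2P_3 is (17)(-40) − (-10)(59) = -90.
The area is nonzero, so the three points are not collinear.

No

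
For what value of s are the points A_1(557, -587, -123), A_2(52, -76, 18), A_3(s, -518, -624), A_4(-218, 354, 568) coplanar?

302

The points are coplanar iff A_1A_2 · (A_1A_3 × A_1A_4) = 0.
Expanding, this is linear in s: (-220420)s + (66566840) = 0.
So s = 302.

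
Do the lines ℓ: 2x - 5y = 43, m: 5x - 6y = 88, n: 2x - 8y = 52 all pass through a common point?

Intersecting ℓ and m: solving the 2×2 system gives (x, y) = (14, -3).
Substitute into n: (2)(14) + (-8)(-3) = 52.
This equals 52, so (14, -3) lies on all three lines and they are concurrent.

Yes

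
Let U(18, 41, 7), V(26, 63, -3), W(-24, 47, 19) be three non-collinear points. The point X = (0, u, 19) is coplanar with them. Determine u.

Coplanarity requires UV · (UW × UX) = 0.
UV = (8, 22, -10), UW = (-42, 6, 12); the triple product is linear in u with coefficient 324 and constant term -7452.
Setting it to zero: u = 23.

23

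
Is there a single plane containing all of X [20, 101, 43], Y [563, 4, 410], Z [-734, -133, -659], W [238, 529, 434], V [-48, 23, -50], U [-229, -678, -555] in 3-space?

The plane through X, Y, Z has normal n = XY × XZ = (153972, 104468, -200200) and equation n·P = 5022108.
Checking the remaining points: n·W = 5022108, n·V = 5022108, n·U = 5022108.
All equal 5022108, so all 6 points lie in one plane.

Yes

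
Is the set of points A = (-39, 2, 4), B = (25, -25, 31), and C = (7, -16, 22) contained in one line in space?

No

AB = (64, -27, 27), AC = (46, -18, 18).
AB × AC = (0, 90, 90).
The cross product is nonzero, so the points do not lie on one line.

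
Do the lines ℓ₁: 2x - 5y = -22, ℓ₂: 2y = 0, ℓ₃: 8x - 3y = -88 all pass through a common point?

Yes

The three lines meet at one point iff the augmented coefficient matrix [aᵢ bᵢ cᵢ] has rank < 3, i.e. its determinant vanishes.
Here the determinant is 0.
It vanishes, so the lines are concurrent at (-11, 0).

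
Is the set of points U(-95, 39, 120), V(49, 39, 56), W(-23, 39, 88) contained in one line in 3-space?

Yes

UV = (144, 0, -64), UW = (72, 0, -32).
Each component of UW is 1/2 times the corresponding component of UV, so UW = 1/2·UV and the points are collinear.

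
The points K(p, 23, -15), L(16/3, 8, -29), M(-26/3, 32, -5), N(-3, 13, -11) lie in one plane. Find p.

Coplanarity ⇔ det[KL; KM; KN] = 0.
Expanding, this is linear in p: (-312)p + (-936) = 0.
So p = -3.

-3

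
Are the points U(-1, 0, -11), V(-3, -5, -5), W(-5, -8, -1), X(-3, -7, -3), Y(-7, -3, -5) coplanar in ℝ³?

Yes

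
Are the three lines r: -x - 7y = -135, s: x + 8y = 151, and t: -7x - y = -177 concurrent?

Yes

Lines aᵢx + bᵢy = cᵢ with pairwise distinct directions are concurrent exactly when det[aᵢ bᵢ cᵢ] = 0.
Here the determinant is 0.
It vanishes, so the lines are concurrent at (23, 16).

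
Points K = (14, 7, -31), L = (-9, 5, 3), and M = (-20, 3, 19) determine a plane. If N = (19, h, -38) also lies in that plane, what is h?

9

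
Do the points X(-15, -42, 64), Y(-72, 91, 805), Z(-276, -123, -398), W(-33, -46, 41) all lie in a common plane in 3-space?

Yes

The four points are coplanar iff the 3×3 determinant with rows XY, XZ, XW is zero.
Rows: (-57, 133, 741), (-261, -81, -462), (-18, -4, -23).
Expanding along the first row: (-57)(15) − (133)(-2313) + (741)(-414) = 0.
Zero determinant ⇒ coplanar.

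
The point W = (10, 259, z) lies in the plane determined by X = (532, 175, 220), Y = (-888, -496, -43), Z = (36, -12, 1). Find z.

-764

A normal to the plane is n = XY × XZ = (97768, -180532, -67276).
W lies in the plane iff n · XW = 0.
This gives (-67276)z + (-51398864) = 0, so z = -764.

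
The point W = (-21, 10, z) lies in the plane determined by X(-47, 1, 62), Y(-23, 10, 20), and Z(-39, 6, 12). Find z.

30

The plane through X, Y, Z has equation −240x + 864y + 48z = 15120.
Substituting W: (48)z + (13680) = 15120, so z = 30.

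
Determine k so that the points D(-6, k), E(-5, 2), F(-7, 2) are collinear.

The three points are collinear iff det[DE; DF] = 0.
This determinant is linear in k: (-2)k + (4) = 0, so k = 2.

2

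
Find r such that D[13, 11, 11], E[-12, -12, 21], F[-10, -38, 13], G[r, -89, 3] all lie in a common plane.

-15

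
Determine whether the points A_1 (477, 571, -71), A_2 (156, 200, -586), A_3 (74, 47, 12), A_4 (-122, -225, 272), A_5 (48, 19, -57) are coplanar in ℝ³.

The plane through A_1, A_2, A_3 has normal n = A_1A_2 × A_1A_3 = (-300653, 234188, 18691) and equation n·P = -11017194.
Checking the remaining points: n·A_4 = -10928682, n·A_5 = -11047159.
Since n·A_4 = -10928682 ≠ -11017194, A_4 is off the plane and the points are not all coplanar.

No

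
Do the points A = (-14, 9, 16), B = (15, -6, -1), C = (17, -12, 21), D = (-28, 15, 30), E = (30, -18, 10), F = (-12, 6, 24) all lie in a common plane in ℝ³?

The plane through A, B, C has normal n = AB × AC = (-432, -672, -144) and equation n·P = -2304.
Checking the remaining points: n·D = -2304, n·E = -2304, n·F = -2304.
All equal -2304, so all 6 points lie in one plane.

Yes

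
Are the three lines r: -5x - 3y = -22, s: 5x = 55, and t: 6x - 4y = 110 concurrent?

Yes

Lines aᵢx + bᵢy = cᵢ with pairwise distinct directions are concurrent exactly when det[aᵢ bᵢ cᵢ] = 0.
Here the determinant is 0.
It vanishes, so the lines are concurrent at (11, -11).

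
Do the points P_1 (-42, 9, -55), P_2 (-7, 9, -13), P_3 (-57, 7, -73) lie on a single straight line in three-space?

No

P_1P_2 = (35, 0, 42), P_1P_3 = (-15, -2, -18).
Comparing components 2 and 3: (0)(-18) − (42)(-2) = 84 ≠ 0, so P_1P_2 and P_1P_3 are not parallel and the points are not collinear.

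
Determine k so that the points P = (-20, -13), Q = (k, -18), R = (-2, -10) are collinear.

-50

The three points are collinear iff det[PQ; PR] = 0.
This determinant is linear in k: (3)k + (150) = 0, so k = -50.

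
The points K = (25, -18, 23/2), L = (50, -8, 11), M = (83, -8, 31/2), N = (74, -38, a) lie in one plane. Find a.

26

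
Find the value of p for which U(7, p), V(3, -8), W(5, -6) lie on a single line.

-4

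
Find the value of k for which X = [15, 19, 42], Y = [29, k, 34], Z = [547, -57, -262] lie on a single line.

Collinearity requires XY × XZ = 0; each component is linear in k.
The x-component gives (-304)k + (5168) = 0, so k = 17.
The remaining components then also vanish.

17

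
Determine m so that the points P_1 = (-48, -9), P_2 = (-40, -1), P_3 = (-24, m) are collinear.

15

Collinearity: (P_3 − P_1) must be parallel to (P_2 − P_1) = (8, 8).
Cross-multiplying the components: (m − (-9))·(8) = (24)·(8).
Solving gives m = 15.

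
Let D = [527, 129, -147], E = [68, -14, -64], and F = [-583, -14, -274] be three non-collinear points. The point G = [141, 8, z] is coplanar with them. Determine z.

Coplanarity requires DE · (DF × DG) = 0.
DE = (-459, -143, 83), DF = (-1110, -143, -127); the triple product is linear in z with coefficient -93093 and constant term -7075068.
Setting it to zero: z = -76.

-76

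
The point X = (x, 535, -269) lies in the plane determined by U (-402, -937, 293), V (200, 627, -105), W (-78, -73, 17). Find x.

136

Coplanarity requires UV · (UW × UX) = 0.
UV = (602, 1564, -398), UW = (324, 864, -276); the triple product is linear in x with coefficient -87792 and constant term 11939712.
Setting it to zero: x = 136.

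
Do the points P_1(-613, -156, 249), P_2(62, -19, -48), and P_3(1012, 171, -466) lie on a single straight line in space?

No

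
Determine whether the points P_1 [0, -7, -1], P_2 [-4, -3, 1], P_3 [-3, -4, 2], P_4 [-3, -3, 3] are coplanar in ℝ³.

With P_1 as base: P_1P_2 = (-4, 4, 2), P_1P_3 = (-3, 3, 3), P_1P_4 = (-3, 4, 4).
P_1P_3 × P_1P_4 = (0, 3, -3).
P_1P_2 · (P_1P_3 × P_1P_4) = 6.
Since 6 ≠ 0, the four points are not coplanar.

No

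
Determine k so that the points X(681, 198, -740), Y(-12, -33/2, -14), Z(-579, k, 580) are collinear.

-192

Collinearity requires XY × XZ = 0; each component is linear in k.
The x-component gives (-726)k + (-139392) = 0, so k = -192.
The remaining components then also vanish.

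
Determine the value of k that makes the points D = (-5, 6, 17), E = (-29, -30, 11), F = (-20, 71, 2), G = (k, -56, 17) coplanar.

-23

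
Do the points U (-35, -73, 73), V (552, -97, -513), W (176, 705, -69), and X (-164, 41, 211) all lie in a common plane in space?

The four points are coplanar iff the 3×3 determinant with rows UV, UW, UX is zero.
Rows: (587, -24, -586), (211, 778, -142), (-129, 114, 138).
Expanding along the first row: (587)(123552) − (-24)(10800) + (-586)(124416) = -123552.
Nonzero ⇒ not coplanar.

No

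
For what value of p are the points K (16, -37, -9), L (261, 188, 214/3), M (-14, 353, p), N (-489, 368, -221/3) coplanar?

89/3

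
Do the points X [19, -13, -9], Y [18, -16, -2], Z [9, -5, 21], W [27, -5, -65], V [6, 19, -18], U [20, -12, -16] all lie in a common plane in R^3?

The plane through X, Y, Z has normal n = XY × XZ = (-146, -40, -38) and equation n·P = -1912.
Checking the remaining points: n·W = -1272, n·V = -952, n·U = -1832.
Since n·W = -1272 ≠ -1912, W is off the plane and the points are not all coplanar.

No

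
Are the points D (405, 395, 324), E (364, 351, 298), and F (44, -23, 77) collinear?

No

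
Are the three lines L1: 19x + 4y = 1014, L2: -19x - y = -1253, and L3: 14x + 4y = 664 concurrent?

No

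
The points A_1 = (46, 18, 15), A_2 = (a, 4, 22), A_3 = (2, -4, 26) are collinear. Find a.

18

Collinearity requires A_1A_2 × A_1A_3 = 0; each component is linear in a.
The y-component gives (-11)a + (198) = 0, so a = 18.
The remaining components then also vanish.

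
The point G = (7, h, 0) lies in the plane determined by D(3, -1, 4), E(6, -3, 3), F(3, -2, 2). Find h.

-5

The plane through D, E, F has equation 3x + 6y − 3z = -9.
Substituting G: (6)h + (21) = -9, so h = -5.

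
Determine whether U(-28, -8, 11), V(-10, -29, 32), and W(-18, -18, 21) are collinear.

UV = (18, -21, 21), UW = (10, -10, 10).
UV × UW = (0, 30, 30).
The cross product is nonzero, so the points do not lie on one line.

No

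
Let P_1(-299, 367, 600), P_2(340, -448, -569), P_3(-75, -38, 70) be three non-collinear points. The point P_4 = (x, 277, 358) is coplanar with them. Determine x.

-21

Coplanarity requires P_1P_2 · (P_1P_3 × P_1P_4) = 0.
P_1P_2 = (639, -815, -1169), P_1P_3 = (224, -405, -530); the triple product is linear in x with coefficient -41495 and constant term -871395.
Setting it to zero: x = -21.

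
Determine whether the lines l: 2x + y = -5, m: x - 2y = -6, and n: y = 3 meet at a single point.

No

Intersecting l and m: solving the 2×2 system gives (x, y) = (-16/5, 7/5).
Substitute into n: (0)(-16/5) + (1)(7/5) = 7/5.
But n requires 3 ≠ 7/5, so the three lines have no common point.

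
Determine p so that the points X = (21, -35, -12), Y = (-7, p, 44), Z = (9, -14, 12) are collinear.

14

Direction XZ = (-12, 21, 24). From the x-coordinate of Y, the parameter along the line is τ = (-7 − 21)/(-12) = 7/3.
Then p = (-35) + 7/3·(21) = 14.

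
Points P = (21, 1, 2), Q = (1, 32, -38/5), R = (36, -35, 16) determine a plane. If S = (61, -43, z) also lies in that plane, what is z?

A normal to the plane is n = PQ × PR = (442/5, 136, 255).
S lies in the plane iff n · PS = 0.
This gives (255)z + (-2958) = 0, so z = 58/5.

58/5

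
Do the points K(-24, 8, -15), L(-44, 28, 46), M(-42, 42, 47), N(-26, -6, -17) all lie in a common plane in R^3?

No

With K as base: KL = (-20, 20, 61), KM = (-18, 34, 62), KN = (-2, -14, -2).
KM × KN = (800, -160, 320).
KL · (KM × KN) = 320.
Since 320 ≠ 0, the four points are not coplanar.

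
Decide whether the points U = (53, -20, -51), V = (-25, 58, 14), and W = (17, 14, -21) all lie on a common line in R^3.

No

UV = (-78, 78, 65), UW = (-36, 34, 30).
Comparing components 2 and 3: (78)(30) − (65)(34) = 130 ≠ 0, so UV and UW are not parallel and the points are not collinear.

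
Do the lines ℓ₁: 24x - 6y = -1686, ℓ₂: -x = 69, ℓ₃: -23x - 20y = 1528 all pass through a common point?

Lines aᵢx + bᵢy = cᵢ with pairwise distinct directions are concurrent exactly when det[aᵢ bᵢ cᵢ] = 0.
Here the determinant is -246.
Nonzero, so no common point exists.

No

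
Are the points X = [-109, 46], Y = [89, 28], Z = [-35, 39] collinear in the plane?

No

XY = (198, -18), XZ = (74, -7).
If collinear, XZ would be a scalar multiple of XY. But (198)·(-7) ≠ (-18)·(74) (difference -54), so they are not parallel; the points are not collinear.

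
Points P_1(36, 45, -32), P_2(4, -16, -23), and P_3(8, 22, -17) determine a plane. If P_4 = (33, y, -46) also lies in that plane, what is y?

-24

The plane through P_1, P_2, P_3 has equation −708x + 228y − 972z = 15876.
Substituting P_4: (228)y + (21348) = 15876, so y = -24.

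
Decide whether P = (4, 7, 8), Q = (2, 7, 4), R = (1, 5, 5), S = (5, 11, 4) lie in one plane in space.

Yes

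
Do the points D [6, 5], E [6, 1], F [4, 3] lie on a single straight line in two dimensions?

No

DE = (0, -4), DF = (-2, -2).
det[DE; DF] = (0)(-2) − (-4)(-2) = -8.
The determinant is nonzero, so they are not collinear.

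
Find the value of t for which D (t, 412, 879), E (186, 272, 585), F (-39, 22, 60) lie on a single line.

312

Direction EF = (-225, -250, -525). From the y-coordinate of D, the parameter along the line is τ = (412 − 272)/(-250) = -14/25.
Then t = 186 + (-14/25)·(-225) = 312.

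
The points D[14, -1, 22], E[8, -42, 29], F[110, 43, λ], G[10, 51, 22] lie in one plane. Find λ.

-54

Coplanarity ⇔ det[DE; DF; DG] = 0.
Expanding, this is linear in λ: (476)λ + (25704) = 0.
So λ = -54.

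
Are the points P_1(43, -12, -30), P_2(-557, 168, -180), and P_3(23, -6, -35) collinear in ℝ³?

Yes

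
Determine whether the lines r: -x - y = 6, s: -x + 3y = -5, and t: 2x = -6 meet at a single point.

No

Lines aᵢx + bᵢy = cᵢ with pairwise distinct directions are concurrent exactly when det[aᵢ bᵢ cᵢ] = 0.
Here the determinant is -2.
Nonzero, so no common point exists.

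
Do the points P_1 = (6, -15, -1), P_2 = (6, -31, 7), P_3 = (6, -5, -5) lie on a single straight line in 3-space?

P_1P_2 = (0, -16, 8), P_1P_3 = (0, 10, -4).
Comparing components 2 and 3: (-16)(-4) − (8)(10) = -16 ≠ 0, so P_1P_2 and P_1P_3 are not parallel and the points are not collinear.

No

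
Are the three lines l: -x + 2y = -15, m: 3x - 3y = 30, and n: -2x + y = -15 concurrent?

The three lines meet at one point iff the augmented coefficient matrix [aᵢ bᵢ cᵢ] has rank < 3, i.e. its determinant vanishes.
Here the determinant is 0.
It vanishes, so the lines are concurrent at (5, -5).

Yes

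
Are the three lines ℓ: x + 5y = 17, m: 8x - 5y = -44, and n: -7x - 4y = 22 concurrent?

No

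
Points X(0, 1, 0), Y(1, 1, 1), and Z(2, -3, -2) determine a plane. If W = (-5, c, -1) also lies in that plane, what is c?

5

Coplanarity requires XY · (XZ × XW) = 0.
XY = (1, 0, 1), XZ = (2, -4, -2); the triple product is linear in c with coefficient 4 and constant term -20.
Setting it to zero: c = 5.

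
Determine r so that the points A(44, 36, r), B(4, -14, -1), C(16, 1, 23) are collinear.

79

Collinearity requires AB × AC = 0; each component is linear in r.
The x-component gives (15)r + (-1185) = 0, so r = 79.
The remaining components then also vanish.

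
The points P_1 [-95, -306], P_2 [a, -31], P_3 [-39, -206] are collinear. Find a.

59

The three points are collinear iff det[P_1P_2; P_1P_3] = 0.
This determinant is linear in a: (100)a + (-5900) = 0, so a = 59.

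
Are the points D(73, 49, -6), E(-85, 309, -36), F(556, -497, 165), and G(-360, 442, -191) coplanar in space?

No

With D as base: DE = (-158, 260, -30), DF = (483, -546, 171), DG = (-433, 393, -185).
DF × DG = (33807, 15312, -46599).
DE · (DF × DG) = 37584.
Since 37584 ≠ 0, the four points are not coplanar.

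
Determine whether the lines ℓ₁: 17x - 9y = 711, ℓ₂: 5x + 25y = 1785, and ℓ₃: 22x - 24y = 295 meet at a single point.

Intersecting ℓ₁ and ℓ₂: solving the 2×2 system gives (x, y) = (72, 57).
Substitute into ℓ₃: (22)(72) + (-24)(57) = 216.
But ℓ₃ requires 295 ≠ 216, so the three lines have no common point.

No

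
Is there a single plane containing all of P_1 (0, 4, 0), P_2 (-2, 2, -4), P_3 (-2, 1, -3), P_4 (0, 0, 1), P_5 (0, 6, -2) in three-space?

The plane through P_1, P_2, P_3 has normal n = P_1P_2 × P_1P_3 = (-6, 2, 2) and equation n·P = 8.
Checking the remaining points: n·P_4 = 2, n·P_5 = 8.
Since n·P_4 = 2 ≠ 8, P_4 is off the plane and the points are not all coplanar.

No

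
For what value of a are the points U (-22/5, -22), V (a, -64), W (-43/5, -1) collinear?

4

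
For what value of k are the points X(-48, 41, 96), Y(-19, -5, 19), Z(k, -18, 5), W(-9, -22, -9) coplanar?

Normal to plane XYW: n = (-21, 42, -33); plane equation n·P = -438.
Requiring n·Z = -438: (-21)k + (-921) = -438.
So k = -23.

-23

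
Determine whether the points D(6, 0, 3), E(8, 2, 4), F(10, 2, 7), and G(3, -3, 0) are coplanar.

The four points are coplanar iff the 3×3 determinant with rows DE, DF, DG is zero.
Rows: (2, 2, 1), (4, 2, 4), (-3, -3, -3).
Expanding along the first row: (2)(6) − (2)(0) + (1)(-6) = 6.
Nonzero ⇒ not coplanar.

No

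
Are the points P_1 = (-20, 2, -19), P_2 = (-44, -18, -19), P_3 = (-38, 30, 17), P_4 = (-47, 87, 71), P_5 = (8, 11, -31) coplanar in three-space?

Yes

The plane through P_1, P_2, P_3 has normal n = P_1P_2 × P_1P_3 = (-720, 864, -1032) and equation n·P = 35736.
Checking the remaining points: n·P_4 = 35736, n·P_5 = 35736.
All equal 35736, so all 5 points lie in one plane.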